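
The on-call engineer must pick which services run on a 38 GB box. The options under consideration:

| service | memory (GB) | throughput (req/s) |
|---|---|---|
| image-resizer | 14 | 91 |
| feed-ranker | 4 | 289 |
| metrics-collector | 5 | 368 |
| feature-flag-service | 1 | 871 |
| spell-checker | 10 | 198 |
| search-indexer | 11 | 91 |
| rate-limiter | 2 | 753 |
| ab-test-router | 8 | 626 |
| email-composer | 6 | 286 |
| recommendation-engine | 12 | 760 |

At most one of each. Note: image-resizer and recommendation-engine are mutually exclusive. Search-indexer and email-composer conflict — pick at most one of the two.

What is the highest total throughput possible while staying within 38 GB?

Density check — feature-flag-service 871.00, rate-limiter 376.50, ab-test-router 78.25, metrics-collector 73.60 are the best per GB.
Best packing: feed-ranker + metrics-collector + feature-flag-service + rate-limiter + ab-test-router + email-composer + recommendation-engine — 38 GB, 3953 total.
Every other selection either busts 38 GB or breaks a pairing rule or fails to beat 3953.

3953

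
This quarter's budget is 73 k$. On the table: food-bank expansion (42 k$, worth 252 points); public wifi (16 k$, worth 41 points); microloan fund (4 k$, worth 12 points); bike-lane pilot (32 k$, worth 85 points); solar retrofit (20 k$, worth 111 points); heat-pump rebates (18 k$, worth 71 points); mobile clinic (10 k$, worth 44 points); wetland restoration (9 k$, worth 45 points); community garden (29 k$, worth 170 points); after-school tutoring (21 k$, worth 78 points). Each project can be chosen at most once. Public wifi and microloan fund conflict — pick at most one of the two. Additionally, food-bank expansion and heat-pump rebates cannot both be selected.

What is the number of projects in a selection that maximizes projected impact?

2

Optimal total is 422.
One optimal bundle: food-bank expansion + community garden (71 k$).
All optima have 2 projects.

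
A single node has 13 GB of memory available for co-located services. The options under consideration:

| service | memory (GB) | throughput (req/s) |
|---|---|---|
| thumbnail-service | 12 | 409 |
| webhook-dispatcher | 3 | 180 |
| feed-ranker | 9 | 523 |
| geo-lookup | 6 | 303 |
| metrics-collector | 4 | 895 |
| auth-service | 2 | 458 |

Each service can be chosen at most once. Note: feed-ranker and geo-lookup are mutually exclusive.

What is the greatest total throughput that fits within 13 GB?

Greedy by ratio would take webhook-dispatcher + metrics-collector + auth-service: 9 GB used, total 1533.
Replace webhook-dispatcher with geo-lookup: the trade gains 123 net, giving 1656 at 12 GB.
Next best is webhook-dispatcher + metrics-collector + auth-service at 1533 (9 GB) — short by 123.

1656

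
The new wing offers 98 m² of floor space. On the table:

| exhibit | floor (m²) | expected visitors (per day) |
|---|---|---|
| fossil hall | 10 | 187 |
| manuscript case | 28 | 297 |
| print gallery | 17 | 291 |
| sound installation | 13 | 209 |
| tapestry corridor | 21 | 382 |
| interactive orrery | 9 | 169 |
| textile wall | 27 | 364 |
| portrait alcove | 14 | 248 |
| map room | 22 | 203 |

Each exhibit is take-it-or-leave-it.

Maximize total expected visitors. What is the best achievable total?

1641

Ranking by ratio (expected visitors/m²): interactive orrery 18.78, fossil hall 18.70, tapestry corridor 18.19, portrait alcove 17.71.
A density-first pass picks fossil hall + print gallery + sound installation + tapestry corridor + interactive orrery + portrait alcove — 1486 at 84 m².
The 13 m² tied up in sound installation is better spent on textile wall — total rises to 1641 (98 m²).
Runner-up fossil hall + print gallery + sound installation + tapestry corridor + interactive orrery + textile wall tops out at 1602.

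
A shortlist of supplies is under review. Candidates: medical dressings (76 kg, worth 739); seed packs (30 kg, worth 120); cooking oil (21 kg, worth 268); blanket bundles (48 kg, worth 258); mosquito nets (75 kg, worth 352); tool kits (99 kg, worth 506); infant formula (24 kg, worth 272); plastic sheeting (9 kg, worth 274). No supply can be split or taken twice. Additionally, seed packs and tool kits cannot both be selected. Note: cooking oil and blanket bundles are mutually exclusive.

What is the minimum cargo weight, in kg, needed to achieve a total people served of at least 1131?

Look for the lowest-cargo combination reaching 1131.
Taking medical dressings + cooking oil + plastic sheeting gives 1281 (≥ 1131) for 106 kg.
Below 106 kg the best achievable stays under 1131.

106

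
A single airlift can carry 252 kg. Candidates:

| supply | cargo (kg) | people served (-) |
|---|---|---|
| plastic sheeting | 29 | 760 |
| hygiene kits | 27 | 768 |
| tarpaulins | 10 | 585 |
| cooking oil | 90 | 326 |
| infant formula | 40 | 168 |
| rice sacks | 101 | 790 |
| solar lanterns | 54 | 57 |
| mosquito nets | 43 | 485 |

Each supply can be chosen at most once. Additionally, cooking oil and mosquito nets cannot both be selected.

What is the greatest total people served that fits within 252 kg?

3556

By people served per kg: tarpaulins 58.50, hygiene kits 28.44, plastic sheeting 26.21, mosquito nets 11.28 lead.
Plastic sheeting + hygiene kits + tarpaulins + infant formula + rice sacks + mosquito nets uses 250 of the 252 kg and totals 3556.
Next best is plastic sheeting + hygiene kits + tarpaulins + rice sacks + mosquito nets at 3388 (210 kg) — short by 168.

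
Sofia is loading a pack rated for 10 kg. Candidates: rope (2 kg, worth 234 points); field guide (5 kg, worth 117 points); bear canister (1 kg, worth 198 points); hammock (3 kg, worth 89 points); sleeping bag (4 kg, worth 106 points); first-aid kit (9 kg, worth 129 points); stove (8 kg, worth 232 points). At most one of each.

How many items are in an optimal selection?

4

The maximum utility within 10 kg is 627.
One optimal bundle: rope + bear canister + hammock + sleeping bag (10 kg).
Any selection reaching 627 contains exactly 4 items.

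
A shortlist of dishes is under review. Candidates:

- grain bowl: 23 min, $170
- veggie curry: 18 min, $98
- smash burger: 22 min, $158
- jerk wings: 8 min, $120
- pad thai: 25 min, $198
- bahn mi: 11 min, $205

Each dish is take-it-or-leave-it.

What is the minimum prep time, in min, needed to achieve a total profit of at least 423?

37

Minimise min subject to total profit ≥ 423.
veggie curry + jerk wings + bahn mi reaches 423 using 37 min.
Any bundle with less than 37 min falls short of 423.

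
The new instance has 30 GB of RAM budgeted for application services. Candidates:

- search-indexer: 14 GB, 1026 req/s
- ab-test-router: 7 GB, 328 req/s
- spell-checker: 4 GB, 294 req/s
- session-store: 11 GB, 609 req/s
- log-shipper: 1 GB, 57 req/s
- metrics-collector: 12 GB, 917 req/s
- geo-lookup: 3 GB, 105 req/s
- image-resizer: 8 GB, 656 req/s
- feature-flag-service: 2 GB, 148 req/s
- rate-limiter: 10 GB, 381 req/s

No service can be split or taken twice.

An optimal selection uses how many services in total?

3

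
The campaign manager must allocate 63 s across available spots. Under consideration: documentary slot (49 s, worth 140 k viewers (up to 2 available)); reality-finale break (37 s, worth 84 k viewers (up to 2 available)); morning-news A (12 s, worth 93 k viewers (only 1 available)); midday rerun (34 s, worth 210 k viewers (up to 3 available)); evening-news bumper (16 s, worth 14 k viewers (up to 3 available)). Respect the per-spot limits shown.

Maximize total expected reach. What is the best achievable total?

By expected reach per s: morning-news A 7.75, midday rerun 6.18, documentary slot 2.86, reality-finale break 2.27 lead.
Morning-news A + midday rerun + evening-news bumper uses 62 of the 63 s and totals 317.
The spare 1 s is too small for any remaining spot, and no exchange beats 317.

317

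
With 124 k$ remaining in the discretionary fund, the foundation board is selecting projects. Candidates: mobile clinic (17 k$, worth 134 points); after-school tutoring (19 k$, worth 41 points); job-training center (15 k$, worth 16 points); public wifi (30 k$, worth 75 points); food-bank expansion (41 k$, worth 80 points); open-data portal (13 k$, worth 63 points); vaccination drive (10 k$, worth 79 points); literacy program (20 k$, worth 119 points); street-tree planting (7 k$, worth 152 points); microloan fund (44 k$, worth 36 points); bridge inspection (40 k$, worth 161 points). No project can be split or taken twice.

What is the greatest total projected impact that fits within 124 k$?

724

Taking mobile clinic + job-training center + open-data portal + vaccination drive + literacy program + street-tree planting + bridge inspection: 122 k$ used, 724 in projected impact.
The closest alternative, mobile clinic + public wifi + vaccination drive + literacy program + street-tree planting + bridge inspection, reaches only 720.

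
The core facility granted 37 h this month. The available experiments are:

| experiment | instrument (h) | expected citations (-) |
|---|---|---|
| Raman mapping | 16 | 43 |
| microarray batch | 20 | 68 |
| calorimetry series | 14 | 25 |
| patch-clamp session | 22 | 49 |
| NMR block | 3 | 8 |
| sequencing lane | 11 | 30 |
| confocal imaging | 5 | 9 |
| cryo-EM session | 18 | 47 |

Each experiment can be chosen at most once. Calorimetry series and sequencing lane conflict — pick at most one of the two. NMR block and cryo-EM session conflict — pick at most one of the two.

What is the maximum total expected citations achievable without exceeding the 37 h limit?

111

By expected citations per h: microarray batch 3.40, sequencing lane 2.73, Raman mapping 2.69, NMR block 2.67 lead.
Greedy by ratio would take microarray batch + NMR block + sequencing lane: 34 h used, total 106.
The 14 h tied up in NMR block and sequencing lane is better spent on Raman mapping — total rises to 111 (36 h).
Runner-up microarray batch + sequencing lane + confocal imaging tops out at 107.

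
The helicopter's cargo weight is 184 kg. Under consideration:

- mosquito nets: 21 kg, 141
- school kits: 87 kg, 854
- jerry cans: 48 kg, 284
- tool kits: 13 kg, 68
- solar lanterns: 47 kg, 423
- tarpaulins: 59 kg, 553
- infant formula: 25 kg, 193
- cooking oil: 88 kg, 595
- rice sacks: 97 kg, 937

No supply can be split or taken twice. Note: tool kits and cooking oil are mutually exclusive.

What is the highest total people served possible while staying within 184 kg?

Density check — school kits 9.82, rice sacks 9.66, tarpaulins 9.37 are the best per kg.
Best packing: school kits + rice sacks — 184 kg, 1791 total.
Next best is tarpaulins + infant formula + rice sacks at 1683 (181 kg) — short by 108.

1791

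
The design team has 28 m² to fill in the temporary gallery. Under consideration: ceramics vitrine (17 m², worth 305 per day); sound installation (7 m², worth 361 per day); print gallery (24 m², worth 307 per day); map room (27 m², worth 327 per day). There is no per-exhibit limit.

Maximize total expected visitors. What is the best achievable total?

By expected visitors per m²: sound installation 51.57, ceramics vitrine 17.94, print gallery 12.79 lead.
4×sound installation uses 28 of the 28 m² and totals 1444.

1444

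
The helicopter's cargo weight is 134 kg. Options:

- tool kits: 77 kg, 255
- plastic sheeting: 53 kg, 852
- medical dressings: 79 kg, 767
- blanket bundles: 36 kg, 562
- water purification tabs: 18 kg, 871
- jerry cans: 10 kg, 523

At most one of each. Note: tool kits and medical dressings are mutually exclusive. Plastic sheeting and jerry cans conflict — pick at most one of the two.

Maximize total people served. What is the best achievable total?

Best packing: plastic sheeting + blanket bundles + water purification tabs — 107 kg, 2285 total.
That's the maximum — no feasible swap from here does better than 2285.

2285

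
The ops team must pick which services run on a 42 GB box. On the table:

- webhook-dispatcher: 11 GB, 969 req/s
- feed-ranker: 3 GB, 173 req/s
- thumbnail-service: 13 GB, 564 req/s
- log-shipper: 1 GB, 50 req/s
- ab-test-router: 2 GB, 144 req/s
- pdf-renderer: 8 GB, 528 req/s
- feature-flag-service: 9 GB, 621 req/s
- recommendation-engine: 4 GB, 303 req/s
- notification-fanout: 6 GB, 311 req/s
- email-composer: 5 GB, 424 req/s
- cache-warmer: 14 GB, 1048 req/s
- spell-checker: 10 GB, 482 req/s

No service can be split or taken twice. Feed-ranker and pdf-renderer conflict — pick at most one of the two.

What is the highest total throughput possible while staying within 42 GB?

3272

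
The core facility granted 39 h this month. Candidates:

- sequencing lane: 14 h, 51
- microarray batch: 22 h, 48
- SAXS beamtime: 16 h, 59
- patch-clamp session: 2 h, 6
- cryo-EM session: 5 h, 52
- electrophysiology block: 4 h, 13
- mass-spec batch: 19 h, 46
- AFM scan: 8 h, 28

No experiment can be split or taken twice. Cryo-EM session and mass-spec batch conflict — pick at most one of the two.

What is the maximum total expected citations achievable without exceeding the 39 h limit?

Density check — cryo-EM session 10.40, SAXS beamtime 3.69, sequencing lane 3.64, AFM scan 3.50 are the best per h.
Best packing: sequencing lane + SAXS beamtime + cryo-EM session + electrophysiology block — 39 h, 175 total.
No other feasible combination exceeds 175.

175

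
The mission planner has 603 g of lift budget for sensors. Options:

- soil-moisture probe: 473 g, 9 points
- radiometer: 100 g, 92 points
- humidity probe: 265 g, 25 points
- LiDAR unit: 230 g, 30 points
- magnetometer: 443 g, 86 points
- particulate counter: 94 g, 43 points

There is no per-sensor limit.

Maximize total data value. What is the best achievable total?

Density check — radiometer 0.92, particulate counter 0.46, magnetometer 0.19, LiDAR unit 0.13 are the best per g.
Best packing: 6×radiometer — 600 g, 552 total.
No other feasible combination exceeds 552.

552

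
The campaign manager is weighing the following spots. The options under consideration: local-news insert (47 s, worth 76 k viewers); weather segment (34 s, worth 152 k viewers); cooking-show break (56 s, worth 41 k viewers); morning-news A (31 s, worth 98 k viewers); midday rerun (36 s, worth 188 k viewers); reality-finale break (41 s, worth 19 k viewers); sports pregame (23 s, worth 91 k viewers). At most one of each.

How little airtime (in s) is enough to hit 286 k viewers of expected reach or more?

Look for the lowest-airtime combination reaching 286.
morning-news A + midday rerun reaches 286 using 67 s.
Below 67 s the best achievable stays under 286.

67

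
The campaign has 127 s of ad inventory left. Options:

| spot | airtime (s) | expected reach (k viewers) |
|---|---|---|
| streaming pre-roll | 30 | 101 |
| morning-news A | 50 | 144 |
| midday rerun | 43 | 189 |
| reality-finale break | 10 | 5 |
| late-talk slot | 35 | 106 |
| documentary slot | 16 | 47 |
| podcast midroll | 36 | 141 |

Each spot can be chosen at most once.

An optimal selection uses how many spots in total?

4

The maximum expected reach within 127 s is 478.
streaming pre-roll + midday rerun + documentary slot + podcast midroll hits 478 at 125 s.
Any selection reaching 478 contains exactly 4 spots.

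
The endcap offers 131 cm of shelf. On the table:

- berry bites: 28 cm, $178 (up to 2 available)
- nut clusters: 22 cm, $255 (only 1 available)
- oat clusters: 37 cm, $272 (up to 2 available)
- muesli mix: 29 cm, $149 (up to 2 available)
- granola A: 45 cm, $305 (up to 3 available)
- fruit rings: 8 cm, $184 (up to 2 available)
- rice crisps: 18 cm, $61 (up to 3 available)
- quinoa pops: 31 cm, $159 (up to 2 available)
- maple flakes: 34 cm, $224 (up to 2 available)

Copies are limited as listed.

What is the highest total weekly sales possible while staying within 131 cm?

1251

Taking the top-ratio products first gives nut clusters + 2×oat clusters + 2×fruit rings + rice crisps for 1228 (130 cm).
Replace oat clusters and rice crisps with 2×berry bites: the trade gains 23 net, giving 1251 at 131 cm.
Nothing else within 131 cm beats 1251.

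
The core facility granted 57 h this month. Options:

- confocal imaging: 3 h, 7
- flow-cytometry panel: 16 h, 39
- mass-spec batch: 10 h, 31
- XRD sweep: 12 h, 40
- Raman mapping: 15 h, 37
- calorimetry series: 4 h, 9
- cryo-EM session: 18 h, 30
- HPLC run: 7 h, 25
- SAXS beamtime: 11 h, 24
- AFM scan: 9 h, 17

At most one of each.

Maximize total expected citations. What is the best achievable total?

The ratio heuristic lands on confocal imaging + mass-spec batch + XRD sweep + Raman mapping + calorimetry series + HPLC run (149) but leaves 6 h idle.
Using the slack differently, flow-cytometry panel + mass-spec batch + XRD sweep + HPLC run + SAXS beamtime comes to 159 at 56 h.
Confocal imaging + flow-cytometry panel + mass-spec batch + XRD sweep + HPLC run + AFM scan (57 h) also reaches 159 — a tie, but nothing goes higher.

159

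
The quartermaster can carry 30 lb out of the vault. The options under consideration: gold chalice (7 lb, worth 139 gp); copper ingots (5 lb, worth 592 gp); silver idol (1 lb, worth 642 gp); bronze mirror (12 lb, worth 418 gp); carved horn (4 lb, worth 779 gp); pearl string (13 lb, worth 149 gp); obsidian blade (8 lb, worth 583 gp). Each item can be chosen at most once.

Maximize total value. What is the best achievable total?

3014

Ranking by ratio (value/lb): silver idol 642.00, carved horn 194.75, copper ingots 118.40.
Taking copper ingots + silver idol + bronze mirror + carved horn + obsidian blade: 30 lb used, 3014 in value.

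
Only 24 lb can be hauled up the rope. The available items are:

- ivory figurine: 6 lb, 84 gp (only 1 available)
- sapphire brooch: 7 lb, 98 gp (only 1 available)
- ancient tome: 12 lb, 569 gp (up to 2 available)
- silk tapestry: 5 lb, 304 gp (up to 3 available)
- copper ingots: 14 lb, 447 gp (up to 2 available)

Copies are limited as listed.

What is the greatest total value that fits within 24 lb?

Filling by ratio: ivory figurine + 3×silk tapestry for 996, with 3 lb left unused.
The 11 lb tied up in ivory figurine and silk tapestry is better spent on ancient tome — total rises to 1177 (22 lb).
No other feasible combination exceeds 1177.

1177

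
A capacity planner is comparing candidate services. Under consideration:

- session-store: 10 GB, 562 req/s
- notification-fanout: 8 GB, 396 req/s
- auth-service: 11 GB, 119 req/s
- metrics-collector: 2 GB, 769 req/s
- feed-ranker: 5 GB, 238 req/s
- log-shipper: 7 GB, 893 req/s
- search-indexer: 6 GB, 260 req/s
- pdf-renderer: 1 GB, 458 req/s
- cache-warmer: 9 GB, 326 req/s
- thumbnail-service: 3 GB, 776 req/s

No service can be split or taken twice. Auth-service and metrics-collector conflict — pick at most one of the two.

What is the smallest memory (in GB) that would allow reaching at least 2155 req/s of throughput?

Look for the lowest-memory combination reaching 2155.
Taking metrics-collector + feed-ranker + pdf-renderer + thumbnail-service gives 2241 (≥ 2155) for 11 GB.
Any bundle with less than 11 GB falls short of 2155.

11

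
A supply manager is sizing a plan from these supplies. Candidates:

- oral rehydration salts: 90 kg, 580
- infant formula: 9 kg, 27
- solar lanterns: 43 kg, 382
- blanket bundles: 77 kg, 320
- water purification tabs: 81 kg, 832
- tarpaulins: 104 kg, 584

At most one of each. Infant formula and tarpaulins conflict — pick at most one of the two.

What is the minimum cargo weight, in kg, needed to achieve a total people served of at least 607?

Minimise kg subject to total people served ≥ 607.
water purification tabs reaches 832 using 81 kg.
Any bundle with less than 81 kg falls short of 607.

81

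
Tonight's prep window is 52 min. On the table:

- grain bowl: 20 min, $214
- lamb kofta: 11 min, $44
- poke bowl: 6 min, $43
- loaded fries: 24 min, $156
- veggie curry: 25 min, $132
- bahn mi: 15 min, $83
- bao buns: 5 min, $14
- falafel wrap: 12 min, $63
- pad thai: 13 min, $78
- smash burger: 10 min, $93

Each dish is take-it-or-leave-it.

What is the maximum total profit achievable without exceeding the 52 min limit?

433

Taking the top-ratio dishes first gives grain bowl + poke bowl + pad thai + smash burger for 428 (49 min).
Replace pad thai with bahn mi: the trade gains 5 net, giving 433 at 51 min.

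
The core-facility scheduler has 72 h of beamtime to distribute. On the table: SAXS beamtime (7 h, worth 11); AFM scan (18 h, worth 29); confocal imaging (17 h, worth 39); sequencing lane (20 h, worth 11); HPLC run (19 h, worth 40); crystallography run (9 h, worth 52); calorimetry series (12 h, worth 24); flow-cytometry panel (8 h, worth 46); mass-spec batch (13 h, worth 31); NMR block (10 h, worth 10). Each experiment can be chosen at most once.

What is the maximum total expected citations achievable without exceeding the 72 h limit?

212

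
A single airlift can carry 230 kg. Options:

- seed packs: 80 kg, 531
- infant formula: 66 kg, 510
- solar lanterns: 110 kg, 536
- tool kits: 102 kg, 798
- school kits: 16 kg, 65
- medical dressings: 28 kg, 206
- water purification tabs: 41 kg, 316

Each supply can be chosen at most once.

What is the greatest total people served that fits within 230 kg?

The ratio ordering already packs tightly: infant formula + tool kits + school kits + water purification tabs, 225 kg, 1689.
No other feasible combination exceeds 1689.

1689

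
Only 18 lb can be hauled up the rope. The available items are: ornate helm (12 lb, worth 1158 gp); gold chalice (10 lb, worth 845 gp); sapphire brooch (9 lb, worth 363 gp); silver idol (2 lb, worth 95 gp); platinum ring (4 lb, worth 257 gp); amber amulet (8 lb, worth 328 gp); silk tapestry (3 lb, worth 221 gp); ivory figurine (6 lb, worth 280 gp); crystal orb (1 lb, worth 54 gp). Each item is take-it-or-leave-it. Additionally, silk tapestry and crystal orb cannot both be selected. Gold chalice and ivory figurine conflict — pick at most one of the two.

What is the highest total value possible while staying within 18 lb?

1510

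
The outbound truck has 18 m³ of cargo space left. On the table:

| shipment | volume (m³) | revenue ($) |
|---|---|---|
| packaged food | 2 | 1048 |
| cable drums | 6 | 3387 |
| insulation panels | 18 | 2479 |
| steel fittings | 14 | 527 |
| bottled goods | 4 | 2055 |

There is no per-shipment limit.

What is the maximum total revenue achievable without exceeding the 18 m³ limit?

10161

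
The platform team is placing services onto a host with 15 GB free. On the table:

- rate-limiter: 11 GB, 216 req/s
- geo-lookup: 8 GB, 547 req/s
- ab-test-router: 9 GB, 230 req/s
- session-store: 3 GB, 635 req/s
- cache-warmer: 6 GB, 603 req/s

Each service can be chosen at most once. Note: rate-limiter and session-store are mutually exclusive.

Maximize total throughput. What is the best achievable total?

1238

Best packing: session-store + cache-warmer — 9 GB, 1238 total.
The closest alternative, geo-lookup + session-store, reaches only 1182.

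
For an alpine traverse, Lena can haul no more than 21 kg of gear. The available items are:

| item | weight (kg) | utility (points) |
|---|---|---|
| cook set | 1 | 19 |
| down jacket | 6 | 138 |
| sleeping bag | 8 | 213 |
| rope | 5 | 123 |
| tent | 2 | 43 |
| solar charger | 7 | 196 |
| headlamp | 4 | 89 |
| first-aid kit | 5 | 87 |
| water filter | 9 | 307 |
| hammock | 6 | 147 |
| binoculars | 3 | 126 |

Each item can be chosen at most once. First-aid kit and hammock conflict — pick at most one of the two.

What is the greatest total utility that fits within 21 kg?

Taking tent + solar charger + water filter + binoculars: 21 kg used, 672 in utility.
Every other selection either busts 21 kg or breaks a pairing rule or fails to beat 672.

672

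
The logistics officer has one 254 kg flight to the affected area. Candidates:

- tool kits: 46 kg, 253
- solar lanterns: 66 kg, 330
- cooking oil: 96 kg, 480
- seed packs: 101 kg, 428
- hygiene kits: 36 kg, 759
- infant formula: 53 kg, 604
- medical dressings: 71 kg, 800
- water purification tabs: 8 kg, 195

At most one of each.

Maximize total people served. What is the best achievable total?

2688

The ratio heuristic lands on tool kits + hygiene kits + infant formula + medical dressings + water purification tabs (2611) but leaves 40 kg idle.
Dropping tool kits frees 46 kg; slotting in solar lanterns (66 kg) lifts the total to 2688 at 234 kg.
The spare 20 kg is too small for any remaining supply, and no exchange beats 2688.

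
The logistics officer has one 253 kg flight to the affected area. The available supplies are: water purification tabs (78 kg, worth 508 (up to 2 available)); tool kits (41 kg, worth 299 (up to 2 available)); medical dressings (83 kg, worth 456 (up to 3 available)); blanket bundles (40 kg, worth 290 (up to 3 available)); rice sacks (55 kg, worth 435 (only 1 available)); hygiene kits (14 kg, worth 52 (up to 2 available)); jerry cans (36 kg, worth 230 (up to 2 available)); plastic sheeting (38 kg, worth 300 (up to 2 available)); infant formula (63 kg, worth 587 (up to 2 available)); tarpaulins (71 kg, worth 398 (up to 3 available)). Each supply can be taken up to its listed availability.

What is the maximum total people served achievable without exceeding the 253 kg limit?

By people served per kg: infant formula 9.32, rice sacks 7.91, plastic sheeting 7.89, tool kits 7.29 lead.
A density-first pass picks rice sacks + 2×hygiene kits + plastic sheeting + 2×infant formula — 2013 at 247 kg.
The 83 kg tied up in rice sacks and 2×hygiene kits is better spent on tool kits + plastic sheeting — total rises to 2073 (243 kg).
The spare 10 kg is too small for any remaining supply, and no exchange beats 2073.

2073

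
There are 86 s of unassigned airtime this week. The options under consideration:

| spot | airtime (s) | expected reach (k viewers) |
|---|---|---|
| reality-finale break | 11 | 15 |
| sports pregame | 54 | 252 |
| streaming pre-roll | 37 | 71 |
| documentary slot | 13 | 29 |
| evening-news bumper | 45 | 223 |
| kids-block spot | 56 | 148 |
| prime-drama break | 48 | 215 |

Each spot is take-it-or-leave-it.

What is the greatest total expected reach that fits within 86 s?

Greedy by ratio would take reality-finale break + documentary slot + evening-news bumper: 69 s used, total 267.
Dropping evening-news bumper frees 45 s; slotting in sports pregame (54 s) lifts the total to 296 at 78 s.
An exhaustive check of the 128 subsets confirms 296.

296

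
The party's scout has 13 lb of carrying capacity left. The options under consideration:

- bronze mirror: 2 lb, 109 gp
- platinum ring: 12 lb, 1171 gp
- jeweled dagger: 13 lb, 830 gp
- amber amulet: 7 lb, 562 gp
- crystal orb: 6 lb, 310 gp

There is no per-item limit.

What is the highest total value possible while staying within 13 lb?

1171

Best packing: platinum ring — 12 lb, 1171 total.
The spare 1 lb is too small for any remaining item, and no exchange beats 1171.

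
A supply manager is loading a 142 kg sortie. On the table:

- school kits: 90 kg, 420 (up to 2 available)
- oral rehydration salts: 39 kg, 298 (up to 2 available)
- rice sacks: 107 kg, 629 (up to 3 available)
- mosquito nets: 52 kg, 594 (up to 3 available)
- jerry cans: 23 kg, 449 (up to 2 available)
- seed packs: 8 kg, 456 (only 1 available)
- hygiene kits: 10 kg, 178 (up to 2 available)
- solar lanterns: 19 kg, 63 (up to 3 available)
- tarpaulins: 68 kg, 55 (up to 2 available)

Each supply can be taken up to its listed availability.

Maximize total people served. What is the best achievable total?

2304

Density check — seed packs 57.00, jerry cans 19.52, hygiene kits 17.80 are the best per kg.
Mosquito nets + 2×jerry cans + seed packs + 2×hygiene kits uses 126 of the 142 kg and totals 2304.
Nothing else within 142 kg beats 2304.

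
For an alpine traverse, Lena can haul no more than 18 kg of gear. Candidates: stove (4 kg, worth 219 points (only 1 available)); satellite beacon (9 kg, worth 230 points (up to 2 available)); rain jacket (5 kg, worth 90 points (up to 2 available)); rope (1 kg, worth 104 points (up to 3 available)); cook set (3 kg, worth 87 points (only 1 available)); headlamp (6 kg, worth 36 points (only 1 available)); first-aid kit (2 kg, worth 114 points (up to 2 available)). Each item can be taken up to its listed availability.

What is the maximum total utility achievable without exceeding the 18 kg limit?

875

Taking the top-ratio items first gives stove + 3×rope + cook set + 2×first-aid kit for 846 (14 kg).
Dropping cook set and first-aid kit frees 5 kg; slotting in satellite beacon (9 kg) lifts the total to 875 at 18 kg.
Nothing else within 18 kg beats 875.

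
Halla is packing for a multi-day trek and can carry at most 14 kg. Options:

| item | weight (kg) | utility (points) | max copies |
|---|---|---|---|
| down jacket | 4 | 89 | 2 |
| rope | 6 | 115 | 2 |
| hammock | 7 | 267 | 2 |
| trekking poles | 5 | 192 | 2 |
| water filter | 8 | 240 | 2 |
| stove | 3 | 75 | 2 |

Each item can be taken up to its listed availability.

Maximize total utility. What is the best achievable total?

534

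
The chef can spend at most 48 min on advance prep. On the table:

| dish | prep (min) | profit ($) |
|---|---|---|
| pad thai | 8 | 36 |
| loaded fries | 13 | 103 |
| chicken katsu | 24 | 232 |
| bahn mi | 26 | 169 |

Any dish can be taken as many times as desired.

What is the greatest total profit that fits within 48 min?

464

Taking 2×chicken katsu: 48 min used, 464 in profit.
Every other selection either busts 48 min or fails to beat 464.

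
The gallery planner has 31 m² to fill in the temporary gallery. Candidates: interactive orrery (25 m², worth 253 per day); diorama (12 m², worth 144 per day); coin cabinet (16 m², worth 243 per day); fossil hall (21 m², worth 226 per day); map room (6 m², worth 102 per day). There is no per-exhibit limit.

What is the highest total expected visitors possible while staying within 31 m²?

510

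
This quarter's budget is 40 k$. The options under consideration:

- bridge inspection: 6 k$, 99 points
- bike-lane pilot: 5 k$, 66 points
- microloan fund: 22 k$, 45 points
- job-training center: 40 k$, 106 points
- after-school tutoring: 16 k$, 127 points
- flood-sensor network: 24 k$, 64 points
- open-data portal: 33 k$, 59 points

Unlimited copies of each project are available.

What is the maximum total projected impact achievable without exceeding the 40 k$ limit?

627

A density-first pass picks 6×bridge inspection — 594 at 36 k$.
Dropping bridge inspection frees 6 k$; slotting in 2×bike-lane pilot (10 k$) lifts the total to 627 at 40 k$.
Every other selection either busts 40 k$ or fails to beat 627.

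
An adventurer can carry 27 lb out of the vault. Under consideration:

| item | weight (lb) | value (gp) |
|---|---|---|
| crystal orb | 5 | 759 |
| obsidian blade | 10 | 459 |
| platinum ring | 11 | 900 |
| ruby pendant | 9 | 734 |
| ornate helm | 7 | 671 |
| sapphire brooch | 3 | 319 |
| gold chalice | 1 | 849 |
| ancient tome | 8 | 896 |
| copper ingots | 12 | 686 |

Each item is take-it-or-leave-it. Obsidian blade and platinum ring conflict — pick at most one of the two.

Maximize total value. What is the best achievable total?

3557

A density-first pass picks crystal orb + ornate helm + sapphire brooch + gold chalice + ancient tome — 3494 at 24 lb.
Replace ornate helm with ruby pendant: the trade gains 63 net, giving 3557 at 26 lb.
Runner-up crystal orb + platinum ring + ornate helm + sapphire brooch + gold chalice tops out at 3498.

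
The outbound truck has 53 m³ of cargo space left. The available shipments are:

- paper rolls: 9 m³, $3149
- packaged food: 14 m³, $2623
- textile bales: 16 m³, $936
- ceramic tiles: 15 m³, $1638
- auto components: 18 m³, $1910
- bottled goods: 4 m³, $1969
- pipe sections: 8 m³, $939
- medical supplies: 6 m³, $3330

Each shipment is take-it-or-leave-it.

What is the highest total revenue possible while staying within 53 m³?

12981

Ranking by ratio (revenue/m³): medical supplies 555.00, bottled goods 492.25, paper rolls 349.89, packaged food 187.36.
The ratio heuristic lands on paper rolls + packaged food + bottled goods + pipe sections + medical supplies (12010) but leaves 12 m³ idle.
Dropping pipe sections frees 8 m³; slotting in auto components (18 m³) lifts the total to 12981 at 51 m³.
Next best is paper rolls + packaged food + ceramic tiles + bottled goods + medical supplies at 12709 (48 m³) — short by 272.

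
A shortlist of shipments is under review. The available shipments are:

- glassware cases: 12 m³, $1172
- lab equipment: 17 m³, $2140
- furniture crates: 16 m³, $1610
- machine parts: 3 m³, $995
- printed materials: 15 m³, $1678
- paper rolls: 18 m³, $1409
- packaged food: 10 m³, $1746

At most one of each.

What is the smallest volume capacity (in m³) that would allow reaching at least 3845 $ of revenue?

25

Need the lightest bundle worth ≥ 3845.
glassware cases + machine parts + packaged food reaches 3913 using 25 m³.
Any bundle with less than 25 m³ falls short of 3845.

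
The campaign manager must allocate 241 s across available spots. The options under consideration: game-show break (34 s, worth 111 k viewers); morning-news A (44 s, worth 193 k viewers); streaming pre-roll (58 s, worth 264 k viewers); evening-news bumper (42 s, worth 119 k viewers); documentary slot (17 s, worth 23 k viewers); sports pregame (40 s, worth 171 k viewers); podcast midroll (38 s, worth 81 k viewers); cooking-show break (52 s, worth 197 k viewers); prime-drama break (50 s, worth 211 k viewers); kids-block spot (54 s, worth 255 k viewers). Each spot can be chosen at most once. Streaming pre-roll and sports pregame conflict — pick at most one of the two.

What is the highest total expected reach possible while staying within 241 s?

By expected reach per s: kids-block spot 4.72, streaming pre-roll 4.55, morning-news A 4.39, sports pregame 4.28 lead.
Best packing: game-show break + morning-news A + streaming pre-roll + prime-drama break + kids-block spot — 240 s, 1034 total.

1034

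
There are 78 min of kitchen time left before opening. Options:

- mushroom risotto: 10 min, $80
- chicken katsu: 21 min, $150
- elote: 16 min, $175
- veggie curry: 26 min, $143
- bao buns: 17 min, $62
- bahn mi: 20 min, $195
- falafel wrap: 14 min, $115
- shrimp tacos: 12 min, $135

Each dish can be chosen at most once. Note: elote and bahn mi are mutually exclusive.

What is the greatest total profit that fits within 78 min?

675

Mushroom risotto + chicken katsu + bahn mi + falafel wrap + shrimp tacos uses 77 of the 78 min and totals 675.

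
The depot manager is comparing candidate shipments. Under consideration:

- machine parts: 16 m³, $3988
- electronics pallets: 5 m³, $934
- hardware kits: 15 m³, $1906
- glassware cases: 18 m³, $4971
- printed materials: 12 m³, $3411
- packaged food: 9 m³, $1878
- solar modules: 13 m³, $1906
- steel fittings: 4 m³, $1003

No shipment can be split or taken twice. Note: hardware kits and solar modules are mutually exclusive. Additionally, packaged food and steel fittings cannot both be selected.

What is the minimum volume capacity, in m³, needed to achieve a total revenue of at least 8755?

34

Look for the lowest-volume combination reaching 8755.
machine parts + glassware cases: 8959 revenue at 34 m³.
No combination under 34 m³ hits 8755.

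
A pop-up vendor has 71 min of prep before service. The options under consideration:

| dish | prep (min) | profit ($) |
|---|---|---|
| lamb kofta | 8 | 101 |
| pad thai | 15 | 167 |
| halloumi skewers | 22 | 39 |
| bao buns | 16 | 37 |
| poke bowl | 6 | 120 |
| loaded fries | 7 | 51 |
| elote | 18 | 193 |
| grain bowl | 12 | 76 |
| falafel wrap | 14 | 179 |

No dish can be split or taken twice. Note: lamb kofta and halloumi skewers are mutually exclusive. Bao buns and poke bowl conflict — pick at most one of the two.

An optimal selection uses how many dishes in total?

Optimal total is 811.
lamb kofta + pad thai + poke bowl + loaded fries + elote + falafel wrap hits 811 at 68 min.
Every optimal selection uses 6 dishes.

6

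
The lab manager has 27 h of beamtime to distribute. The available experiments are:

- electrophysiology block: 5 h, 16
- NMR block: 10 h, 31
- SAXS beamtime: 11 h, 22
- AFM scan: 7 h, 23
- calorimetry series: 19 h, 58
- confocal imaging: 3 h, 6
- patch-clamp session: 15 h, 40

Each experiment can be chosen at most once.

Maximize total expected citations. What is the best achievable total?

Taking the top-ratio experiments first gives electrophysiology block + NMR block + AFM scan + confocal imaging for 76 (25 h).
The 18 h tied up in electrophysiology block and NMR block and confocal imaging is better spent on calorimetry series — total rises to 81 (26 h).
That's the maximum — no swap from here does better than 81.

81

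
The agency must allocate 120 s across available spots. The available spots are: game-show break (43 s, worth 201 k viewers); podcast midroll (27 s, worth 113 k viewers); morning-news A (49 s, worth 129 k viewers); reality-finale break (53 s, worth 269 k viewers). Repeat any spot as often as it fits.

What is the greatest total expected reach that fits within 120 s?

Density check — reality-finale break 5.08, game-show break 4.67, podcast midroll 4.19 are the best per s.
2×reality-finale break uses 106 of the 120 s and totals 538.
No other feasible combination exceeds 538.

538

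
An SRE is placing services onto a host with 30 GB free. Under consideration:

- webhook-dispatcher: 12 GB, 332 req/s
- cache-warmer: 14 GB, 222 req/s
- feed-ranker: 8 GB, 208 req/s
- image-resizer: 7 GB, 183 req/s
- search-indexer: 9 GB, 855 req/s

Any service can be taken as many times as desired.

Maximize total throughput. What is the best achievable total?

2565

Taking 3×search-indexer: 27 GB used, 2565 in throughput.
That's the maximum — no swap from here does better than 2565.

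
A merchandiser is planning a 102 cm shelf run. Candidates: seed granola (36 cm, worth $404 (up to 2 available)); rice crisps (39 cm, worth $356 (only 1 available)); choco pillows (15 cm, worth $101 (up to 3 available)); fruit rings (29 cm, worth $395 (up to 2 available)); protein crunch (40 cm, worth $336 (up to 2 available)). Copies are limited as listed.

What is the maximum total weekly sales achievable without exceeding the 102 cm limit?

1203

Density check — fruit rings 13.62, seed granola 11.22, rice crisps 9.13 are the best per cm.
A density-first pass picks seed granola + 2×fruit rings — 1194 at 94 cm.
Dropping fruit rings frees 29 cm; slotting in seed granola (36 cm) lifts the total to 1203 at 101 cm.
That's the maximum — no swap from here does better than 1203.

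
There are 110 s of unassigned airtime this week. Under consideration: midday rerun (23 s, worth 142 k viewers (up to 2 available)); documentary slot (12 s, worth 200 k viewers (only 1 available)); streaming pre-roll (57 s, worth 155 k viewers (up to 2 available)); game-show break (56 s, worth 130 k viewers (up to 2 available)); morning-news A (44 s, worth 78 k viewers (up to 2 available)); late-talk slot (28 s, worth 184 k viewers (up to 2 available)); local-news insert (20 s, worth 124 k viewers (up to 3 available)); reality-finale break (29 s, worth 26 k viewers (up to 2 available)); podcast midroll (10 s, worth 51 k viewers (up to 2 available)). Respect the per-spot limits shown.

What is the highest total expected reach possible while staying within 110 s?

816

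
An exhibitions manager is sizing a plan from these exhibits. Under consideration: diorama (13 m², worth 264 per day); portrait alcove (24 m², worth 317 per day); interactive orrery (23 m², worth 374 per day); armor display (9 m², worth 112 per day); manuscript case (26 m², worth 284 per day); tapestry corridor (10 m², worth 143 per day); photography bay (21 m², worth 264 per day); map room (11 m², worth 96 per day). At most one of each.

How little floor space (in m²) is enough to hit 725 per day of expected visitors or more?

Need the lightest bundle worth ≥ 725.
diorama + interactive orrery + armor display reaches 750 using 45 m².
No combination under 45 m² hits 725.

45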